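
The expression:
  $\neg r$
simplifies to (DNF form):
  $\neg r$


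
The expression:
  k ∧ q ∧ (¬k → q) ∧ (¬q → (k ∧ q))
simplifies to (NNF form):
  k ∧ q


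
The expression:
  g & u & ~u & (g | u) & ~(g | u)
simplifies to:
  False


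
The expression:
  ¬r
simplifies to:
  ¬r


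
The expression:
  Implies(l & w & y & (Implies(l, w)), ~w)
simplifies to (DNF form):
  ~l | ~w | ~y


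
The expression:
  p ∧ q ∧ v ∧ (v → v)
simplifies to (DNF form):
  p ∧ q ∧ v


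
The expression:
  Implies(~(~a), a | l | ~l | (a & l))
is always true.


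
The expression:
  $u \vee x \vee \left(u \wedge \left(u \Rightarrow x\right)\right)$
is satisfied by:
  {x: True, u: True}
  {x: True, u: False}
  {u: True, x: False}


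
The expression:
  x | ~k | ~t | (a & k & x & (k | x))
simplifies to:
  x | ~k | ~t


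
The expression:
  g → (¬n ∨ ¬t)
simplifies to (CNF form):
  ¬g ∨ ¬n ∨ ¬t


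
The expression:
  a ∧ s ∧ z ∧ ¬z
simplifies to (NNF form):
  False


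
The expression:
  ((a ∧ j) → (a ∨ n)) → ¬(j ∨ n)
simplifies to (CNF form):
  ¬j ∧ ¬n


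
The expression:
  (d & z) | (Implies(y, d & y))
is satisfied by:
  {d: True, y: False}
  {y: False, d: False}
  {y: True, d: True}


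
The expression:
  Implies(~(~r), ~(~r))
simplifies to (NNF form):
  True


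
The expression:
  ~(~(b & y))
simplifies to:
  b & y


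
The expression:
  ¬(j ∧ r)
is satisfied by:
  {r: False, j: False}
  {j: True, r: False}
  {r: True, j: False}


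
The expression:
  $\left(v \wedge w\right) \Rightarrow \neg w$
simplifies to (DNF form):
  $\neg v \vee \neg w$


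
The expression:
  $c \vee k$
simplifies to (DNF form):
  $c \vee k$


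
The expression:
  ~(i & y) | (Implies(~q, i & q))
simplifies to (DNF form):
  q | ~i | ~y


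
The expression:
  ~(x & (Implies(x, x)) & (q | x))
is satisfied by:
  {x: False}


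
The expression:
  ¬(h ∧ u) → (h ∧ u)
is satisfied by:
  {h: True, u: True}


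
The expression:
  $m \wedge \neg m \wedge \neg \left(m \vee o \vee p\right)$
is never true.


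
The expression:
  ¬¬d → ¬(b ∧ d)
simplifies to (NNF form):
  ¬b ∨ ¬d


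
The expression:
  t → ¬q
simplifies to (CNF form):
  ¬q ∨ ¬t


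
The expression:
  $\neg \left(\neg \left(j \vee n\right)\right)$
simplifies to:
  $j \vee n$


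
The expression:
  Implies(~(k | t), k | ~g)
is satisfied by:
  {k: True, t: True, g: False}
  {k: True, g: False, t: False}
  {t: True, g: False, k: False}
  {t: False, g: False, k: False}
  {k: True, t: True, g: True}
  {k: True, g: True, t: False}
  {t: True, g: True, k: False}


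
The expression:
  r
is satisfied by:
  {r: True}


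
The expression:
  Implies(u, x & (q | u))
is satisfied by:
  {x: True, u: False}
  {u: False, x: False}
  {u: True, x: True}


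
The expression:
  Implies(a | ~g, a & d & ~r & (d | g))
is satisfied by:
  {d: True, g: True, r: False, a: False}
  {g: True, d: False, r: False, a: False}
  {d: True, r: True, g: True, a: False}
  {r: True, g: True, d: False, a: False}
  {a: True, d: True, g: True, r: False}
  {a: True, d: True, g: False, r: False}


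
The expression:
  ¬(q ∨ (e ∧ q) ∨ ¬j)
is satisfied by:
  {j: True, q: False}


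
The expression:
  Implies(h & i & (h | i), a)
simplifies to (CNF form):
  a | ~h | ~i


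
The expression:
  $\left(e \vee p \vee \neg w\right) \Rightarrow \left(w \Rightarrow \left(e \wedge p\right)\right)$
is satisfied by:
  {w: False, p: False, e: False}
  {e: True, w: False, p: False}
  {p: True, w: False, e: False}
  {e: True, p: True, w: False}
  {w: True, e: False, p: False}
  {e: True, p: True, w: True}


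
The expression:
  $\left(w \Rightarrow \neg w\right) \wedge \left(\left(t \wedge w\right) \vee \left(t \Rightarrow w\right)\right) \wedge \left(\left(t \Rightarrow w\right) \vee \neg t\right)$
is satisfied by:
  {w: False, t: False}


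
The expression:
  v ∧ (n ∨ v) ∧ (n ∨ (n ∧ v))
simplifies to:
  n ∧ v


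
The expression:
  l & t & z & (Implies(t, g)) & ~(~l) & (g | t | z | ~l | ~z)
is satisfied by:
  {t: True, z: True, g: True, l: True}


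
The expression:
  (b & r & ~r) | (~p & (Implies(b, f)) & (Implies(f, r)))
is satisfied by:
  {r: True, b: False, p: False, f: False}
  {r: False, b: False, p: False, f: False}
  {f: True, r: True, b: False, p: False}
  {f: True, r: True, b: True, p: False}


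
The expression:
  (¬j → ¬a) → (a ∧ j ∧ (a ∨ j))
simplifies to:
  a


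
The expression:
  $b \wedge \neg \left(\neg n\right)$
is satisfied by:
  {b: True, n: True}


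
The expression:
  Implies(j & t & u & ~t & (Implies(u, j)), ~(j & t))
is always true.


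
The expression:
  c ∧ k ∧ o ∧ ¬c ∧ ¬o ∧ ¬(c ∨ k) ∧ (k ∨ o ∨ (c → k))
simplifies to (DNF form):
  False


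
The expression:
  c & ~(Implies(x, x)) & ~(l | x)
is never true.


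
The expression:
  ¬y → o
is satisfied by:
  {y: True, o: True}
  {y: True, o: False}
  {o: True, y: False}


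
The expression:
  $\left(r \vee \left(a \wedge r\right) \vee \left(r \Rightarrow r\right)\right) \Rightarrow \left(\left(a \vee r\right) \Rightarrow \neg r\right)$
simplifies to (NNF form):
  $\neg r$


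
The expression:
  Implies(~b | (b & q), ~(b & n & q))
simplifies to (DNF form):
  ~b | ~n | ~q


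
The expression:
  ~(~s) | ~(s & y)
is always true.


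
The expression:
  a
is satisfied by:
  {a: True}


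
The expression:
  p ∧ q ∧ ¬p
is never true.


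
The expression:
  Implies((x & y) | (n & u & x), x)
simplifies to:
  True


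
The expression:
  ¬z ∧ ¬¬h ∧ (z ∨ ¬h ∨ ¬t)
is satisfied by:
  {h: True, z: False, t: False}


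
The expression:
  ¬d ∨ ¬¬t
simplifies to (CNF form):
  t ∨ ¬d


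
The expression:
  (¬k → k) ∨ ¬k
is always true.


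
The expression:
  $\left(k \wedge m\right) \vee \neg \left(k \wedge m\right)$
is always true.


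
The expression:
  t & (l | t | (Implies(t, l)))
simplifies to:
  t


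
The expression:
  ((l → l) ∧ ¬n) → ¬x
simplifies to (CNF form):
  n ∨ ¬x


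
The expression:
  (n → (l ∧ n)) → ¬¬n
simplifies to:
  n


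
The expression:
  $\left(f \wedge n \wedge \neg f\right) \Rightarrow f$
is always true.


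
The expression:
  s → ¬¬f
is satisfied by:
  {f: True, s: False}
  {s: False, f: False}
  {s: True, f: True}


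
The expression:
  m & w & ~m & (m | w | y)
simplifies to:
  False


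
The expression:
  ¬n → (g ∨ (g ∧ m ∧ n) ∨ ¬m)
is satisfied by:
  {n: True, g: True, m: False}
  {n: True, m: False, g: False}
  {g: True, m: False, n: False}
  {g: False, m: False, n: False}
  {n: True, g: True, m: True}
  {n: True, m: True, g: False}
  {g: True, m: True, n: False}


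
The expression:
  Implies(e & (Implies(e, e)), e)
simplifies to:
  True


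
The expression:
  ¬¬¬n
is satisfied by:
  {n: False}


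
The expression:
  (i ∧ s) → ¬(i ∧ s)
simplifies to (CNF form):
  ¬i ∨ ¬s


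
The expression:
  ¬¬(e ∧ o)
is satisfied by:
  {e: True, o: True}


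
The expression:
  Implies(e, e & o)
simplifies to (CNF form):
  o | ~e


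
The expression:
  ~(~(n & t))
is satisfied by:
  {t: True, n: True}


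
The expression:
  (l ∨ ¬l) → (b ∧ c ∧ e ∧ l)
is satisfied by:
  {c: True, e: True, b: True, l: True}


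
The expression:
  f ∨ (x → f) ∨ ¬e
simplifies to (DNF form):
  f ∨ ¬e ∨ ¬x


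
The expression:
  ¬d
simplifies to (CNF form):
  ¬d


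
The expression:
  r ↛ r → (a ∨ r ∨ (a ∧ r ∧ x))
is always true.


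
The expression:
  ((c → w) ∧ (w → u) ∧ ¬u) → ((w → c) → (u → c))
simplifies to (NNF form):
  True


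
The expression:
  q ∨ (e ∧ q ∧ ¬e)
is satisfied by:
  {q: True}


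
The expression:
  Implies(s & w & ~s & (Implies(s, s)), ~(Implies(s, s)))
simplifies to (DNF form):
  True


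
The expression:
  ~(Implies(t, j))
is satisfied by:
  {t: True, j: False}


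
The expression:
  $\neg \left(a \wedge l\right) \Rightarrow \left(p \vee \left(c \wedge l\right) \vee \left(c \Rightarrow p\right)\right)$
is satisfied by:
  {p: True, l: True, c: False}
  {p: True, c: False, l: False}
  {l: True, c: False, p: False}
  {l: False, c: False, p: False}
  {p: True, l: True, c: True}
  {p: True, c: True, l: False}
  {l: True, c: True, p: False}


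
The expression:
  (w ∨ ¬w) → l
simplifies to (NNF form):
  l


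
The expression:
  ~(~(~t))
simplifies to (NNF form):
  ~t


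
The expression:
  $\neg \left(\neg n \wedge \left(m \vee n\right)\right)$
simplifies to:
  $n \vee \neg m$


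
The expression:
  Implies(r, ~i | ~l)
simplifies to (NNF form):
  ~i | ~l | ~r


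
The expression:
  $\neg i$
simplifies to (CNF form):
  $\neg i$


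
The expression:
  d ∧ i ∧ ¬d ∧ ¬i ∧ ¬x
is never true.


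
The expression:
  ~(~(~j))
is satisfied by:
  {j: False}


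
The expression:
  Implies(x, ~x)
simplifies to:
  ~x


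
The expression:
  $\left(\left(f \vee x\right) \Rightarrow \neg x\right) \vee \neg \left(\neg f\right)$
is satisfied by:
  {f: True, x: False}
  {x: False, f: False}
  {x: True, f: True}


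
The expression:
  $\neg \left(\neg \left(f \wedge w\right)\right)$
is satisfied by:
  {w: True, f: True}


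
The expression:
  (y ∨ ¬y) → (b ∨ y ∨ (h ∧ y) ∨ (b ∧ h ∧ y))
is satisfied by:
  {y: True, b: True}
  {y: True, b: False}
  {b: True, y: False}


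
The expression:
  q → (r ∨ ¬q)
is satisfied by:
  {r: True, q: False}
  {q: False, r: False}
  {q: True, r: True}


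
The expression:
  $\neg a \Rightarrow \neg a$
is always true.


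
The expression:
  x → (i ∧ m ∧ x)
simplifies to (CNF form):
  (i ∨ ¬x) ∧ (m ∨ ¬x)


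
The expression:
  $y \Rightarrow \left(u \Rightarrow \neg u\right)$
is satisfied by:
  {u: False, y: False}
  {y: True, u: False}
  {u: True, y: False}


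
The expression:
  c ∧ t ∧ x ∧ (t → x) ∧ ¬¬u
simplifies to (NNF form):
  c ∧ t ∧ u ∧ x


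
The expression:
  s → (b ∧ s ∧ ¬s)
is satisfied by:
  {s: False}


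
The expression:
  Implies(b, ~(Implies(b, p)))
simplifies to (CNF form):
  ~b | ~p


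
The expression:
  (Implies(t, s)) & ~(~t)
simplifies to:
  s & t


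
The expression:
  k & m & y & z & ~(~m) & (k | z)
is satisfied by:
  {z: True, m: True, y: True, k: True}


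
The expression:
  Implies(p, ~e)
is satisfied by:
  {p: False, e: False}
  {e: True, p: False}
  {p: True, e: False}


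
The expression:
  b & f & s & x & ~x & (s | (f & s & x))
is never true.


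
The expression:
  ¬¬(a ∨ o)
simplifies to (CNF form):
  a ∨ o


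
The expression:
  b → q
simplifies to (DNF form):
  q ∨ ¬b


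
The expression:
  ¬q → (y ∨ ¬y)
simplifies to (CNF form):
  True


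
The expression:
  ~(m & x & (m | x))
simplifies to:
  ~m | ~x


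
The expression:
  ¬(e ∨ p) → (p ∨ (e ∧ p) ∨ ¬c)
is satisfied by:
  {p: True, e: True, c: False}
  {p: True, c: False, e: False}
  {e: True, c: False, p: False}
  {e: False, c: False, p: False}
  {p: True, e: True, c: True}
  {p: True, c: True, e: False}
  {e: True, c: True, p: False}


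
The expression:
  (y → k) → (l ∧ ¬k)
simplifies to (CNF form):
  ¬k ∧ (l ∨ y)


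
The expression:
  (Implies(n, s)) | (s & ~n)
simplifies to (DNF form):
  s | ~n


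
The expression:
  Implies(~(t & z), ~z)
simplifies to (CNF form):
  t | ~z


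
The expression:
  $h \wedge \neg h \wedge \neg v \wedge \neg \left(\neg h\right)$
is never true.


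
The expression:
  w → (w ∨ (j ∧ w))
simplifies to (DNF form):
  True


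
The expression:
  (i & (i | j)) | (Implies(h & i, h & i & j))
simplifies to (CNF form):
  True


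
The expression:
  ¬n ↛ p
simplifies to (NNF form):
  p ∨ ¬n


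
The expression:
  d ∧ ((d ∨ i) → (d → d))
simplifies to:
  d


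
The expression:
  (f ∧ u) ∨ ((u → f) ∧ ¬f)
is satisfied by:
  {u: False, f: False}
  {f: True, u: True}


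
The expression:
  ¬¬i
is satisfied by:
  {i: True}


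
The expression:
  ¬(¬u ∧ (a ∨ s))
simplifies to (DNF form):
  u ∨ (¬a ∧ ¬s)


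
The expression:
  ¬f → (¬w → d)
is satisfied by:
  {d: True, w: True, f: True}
  {d: True, w: True, f: False}
  {d: True, f: True, w: False}
  {d: True, f: False, w: False}
  {w: True, f: True, d: False}
  {w: True, f: False, d: False}
  {f: True, w: False, d: False}


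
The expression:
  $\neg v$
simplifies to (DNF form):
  $\neg v$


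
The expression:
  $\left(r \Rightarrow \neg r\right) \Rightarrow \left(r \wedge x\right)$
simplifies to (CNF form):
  $r$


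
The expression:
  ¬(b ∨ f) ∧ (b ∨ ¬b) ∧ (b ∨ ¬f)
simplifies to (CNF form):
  ¬b ∧ ¬f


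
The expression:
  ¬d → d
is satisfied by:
  {d: True}


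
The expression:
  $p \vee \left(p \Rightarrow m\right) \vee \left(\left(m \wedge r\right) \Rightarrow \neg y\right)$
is always true.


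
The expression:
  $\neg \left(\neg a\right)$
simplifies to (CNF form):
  $a$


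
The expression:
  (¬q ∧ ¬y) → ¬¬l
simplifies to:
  l ∨ q ∨ y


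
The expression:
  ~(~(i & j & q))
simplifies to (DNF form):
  i & j & q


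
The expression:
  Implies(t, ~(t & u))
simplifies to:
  ~t | ~u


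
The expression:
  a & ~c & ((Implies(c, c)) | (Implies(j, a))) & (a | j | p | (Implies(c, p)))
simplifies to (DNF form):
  a & ~c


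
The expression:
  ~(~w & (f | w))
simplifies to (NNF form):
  w | ~f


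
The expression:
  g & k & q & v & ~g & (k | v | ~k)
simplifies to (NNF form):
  False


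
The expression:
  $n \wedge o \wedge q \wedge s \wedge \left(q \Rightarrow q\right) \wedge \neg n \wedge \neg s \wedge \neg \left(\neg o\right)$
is never true.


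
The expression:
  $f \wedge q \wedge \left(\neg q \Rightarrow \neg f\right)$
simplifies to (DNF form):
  $f \wedge q$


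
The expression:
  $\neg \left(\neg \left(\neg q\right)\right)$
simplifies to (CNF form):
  $\neg q$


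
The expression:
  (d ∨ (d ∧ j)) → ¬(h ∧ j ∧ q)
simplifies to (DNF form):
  ¬d ∨ ¬h ∨ ¬j ∨ ¬q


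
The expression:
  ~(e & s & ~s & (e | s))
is always true.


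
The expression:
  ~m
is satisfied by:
  {m: False}


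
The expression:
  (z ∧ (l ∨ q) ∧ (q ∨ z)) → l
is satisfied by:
  {l: True, z: False, q: False}
  {l: False, z: False, q: False}
  {q: True, l: True, z: False}
  {q: True, l: False, z: False}
  {z: True, l: True, q: False}
  {z: True, l: False, q: False}
  {z: True, q: True, l: True}


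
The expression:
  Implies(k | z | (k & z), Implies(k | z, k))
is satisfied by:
  {k: True, z: False}
  {z: False, k: False}
  {z: True, k: True}


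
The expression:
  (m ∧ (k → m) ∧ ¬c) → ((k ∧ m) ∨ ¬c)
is always true.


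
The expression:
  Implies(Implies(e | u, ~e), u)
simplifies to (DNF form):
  e | u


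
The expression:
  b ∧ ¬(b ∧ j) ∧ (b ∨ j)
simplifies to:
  b ∧ ¬j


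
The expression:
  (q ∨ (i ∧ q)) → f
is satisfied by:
  {f: True, q: False}
  {q: False, f: False}
  {q: True, f: True}


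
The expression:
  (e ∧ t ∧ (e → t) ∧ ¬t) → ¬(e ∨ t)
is always true.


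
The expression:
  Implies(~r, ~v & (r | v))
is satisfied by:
  {r: True}


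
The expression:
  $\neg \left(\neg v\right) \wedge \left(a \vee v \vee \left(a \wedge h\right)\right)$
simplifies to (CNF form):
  $v$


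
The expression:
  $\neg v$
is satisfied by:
  {v: False}


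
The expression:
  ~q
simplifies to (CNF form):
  ~q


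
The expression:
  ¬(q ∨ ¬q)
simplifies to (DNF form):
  False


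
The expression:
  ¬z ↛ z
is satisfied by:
  {z: False}


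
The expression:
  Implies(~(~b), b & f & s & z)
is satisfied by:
  {s: True, z: True, f: True, b: False}
  {s: True, z: True, f: False, b: False}
  {s: True, f: True, z: False, b: False}
  {s: True, f: False, z: False, b: False}
  {z: True, f: True, s: False, b: False}
  {z: True, f: False, s: False, b: False}
  {f: True, s: False, z: False, b: False}
  {f: False, s: False, z: False, b: False}
  {b: True, s: True, z: True, f: True}


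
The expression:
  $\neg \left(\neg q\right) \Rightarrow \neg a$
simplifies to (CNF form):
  $\neg a \vee \neg q$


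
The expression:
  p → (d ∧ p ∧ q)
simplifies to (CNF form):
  (d ∨ ¬p) ∧ (q ∨ ¬p)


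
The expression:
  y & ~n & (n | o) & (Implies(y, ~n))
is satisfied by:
  {o: True, y: True, n: False}


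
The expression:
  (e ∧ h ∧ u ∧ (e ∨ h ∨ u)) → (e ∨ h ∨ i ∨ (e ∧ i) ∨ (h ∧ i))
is always true.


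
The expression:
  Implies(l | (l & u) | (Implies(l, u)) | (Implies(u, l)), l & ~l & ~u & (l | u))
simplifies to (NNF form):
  False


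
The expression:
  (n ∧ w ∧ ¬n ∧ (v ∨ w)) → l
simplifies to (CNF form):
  True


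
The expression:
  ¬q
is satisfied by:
  {q: False}


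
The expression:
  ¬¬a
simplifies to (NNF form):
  a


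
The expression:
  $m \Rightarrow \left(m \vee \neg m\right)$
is always true.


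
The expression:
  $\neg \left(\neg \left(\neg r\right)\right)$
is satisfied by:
  {r: False}


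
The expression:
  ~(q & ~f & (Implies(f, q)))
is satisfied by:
  {f: True, q: False}
  {q: False, f: False}
  {q: True, f: True}


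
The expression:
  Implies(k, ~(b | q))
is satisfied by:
  {b: False, k: False, q: False}
  {q: True, b: False, k: False}
  {b: True, q: False, k: False}
  {q: True, b: True, k: False}
  {k: True, q: False, b: False}


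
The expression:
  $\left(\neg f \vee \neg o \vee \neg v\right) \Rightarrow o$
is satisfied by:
  {o: True}


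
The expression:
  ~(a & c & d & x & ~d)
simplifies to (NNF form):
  True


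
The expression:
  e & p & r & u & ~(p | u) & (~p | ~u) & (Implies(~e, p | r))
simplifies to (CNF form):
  False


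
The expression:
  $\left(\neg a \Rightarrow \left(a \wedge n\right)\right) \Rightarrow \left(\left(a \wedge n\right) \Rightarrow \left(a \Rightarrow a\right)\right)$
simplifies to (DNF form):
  $\text{True}$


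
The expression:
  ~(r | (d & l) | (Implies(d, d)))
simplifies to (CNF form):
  False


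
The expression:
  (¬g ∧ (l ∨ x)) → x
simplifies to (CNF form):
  g ∨ x ∨ ¬l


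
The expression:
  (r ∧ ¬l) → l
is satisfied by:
  {l: True, r: False}
  {r: False, l: False}
  {r: True, l: True}


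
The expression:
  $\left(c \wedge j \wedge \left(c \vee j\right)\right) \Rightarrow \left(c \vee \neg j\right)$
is always true.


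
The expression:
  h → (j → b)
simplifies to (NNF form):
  b ∨ ¬h ∨ ¬j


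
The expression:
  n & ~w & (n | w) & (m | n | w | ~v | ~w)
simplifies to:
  n & ~w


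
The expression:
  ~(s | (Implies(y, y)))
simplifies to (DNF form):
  False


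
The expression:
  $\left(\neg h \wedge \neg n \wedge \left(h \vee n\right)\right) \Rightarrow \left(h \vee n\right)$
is always true.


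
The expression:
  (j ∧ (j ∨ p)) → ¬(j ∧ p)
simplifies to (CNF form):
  ¬j ∨ ¬p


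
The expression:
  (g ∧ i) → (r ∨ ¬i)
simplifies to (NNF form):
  r ∨ ¬g ∨ ¬i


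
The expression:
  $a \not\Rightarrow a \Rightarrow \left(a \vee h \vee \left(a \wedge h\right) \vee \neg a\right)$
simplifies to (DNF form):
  $\text{True}$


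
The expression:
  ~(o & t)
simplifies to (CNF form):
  ~o | ~t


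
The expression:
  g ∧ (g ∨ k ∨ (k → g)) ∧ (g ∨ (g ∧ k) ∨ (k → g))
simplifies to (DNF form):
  g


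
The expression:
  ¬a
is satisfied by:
  {a: False}


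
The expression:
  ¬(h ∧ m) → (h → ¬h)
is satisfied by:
  {m: True, h: False}
  {h: False, m: False}
  {h: True, m: True}


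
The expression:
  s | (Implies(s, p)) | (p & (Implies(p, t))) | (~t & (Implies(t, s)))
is always true.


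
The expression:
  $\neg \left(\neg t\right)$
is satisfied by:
  {t: True}


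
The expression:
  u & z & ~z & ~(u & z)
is never true.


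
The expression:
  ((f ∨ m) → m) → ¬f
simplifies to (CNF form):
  ¬f ∨ ¬m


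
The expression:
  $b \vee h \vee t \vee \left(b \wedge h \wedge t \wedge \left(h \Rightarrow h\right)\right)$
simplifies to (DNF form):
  $b \vee h \vee t$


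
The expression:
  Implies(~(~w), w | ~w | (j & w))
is always true.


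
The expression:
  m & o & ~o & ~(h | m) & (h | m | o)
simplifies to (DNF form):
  False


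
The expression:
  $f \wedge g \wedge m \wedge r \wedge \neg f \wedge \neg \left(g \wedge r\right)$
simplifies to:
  $\text{False}$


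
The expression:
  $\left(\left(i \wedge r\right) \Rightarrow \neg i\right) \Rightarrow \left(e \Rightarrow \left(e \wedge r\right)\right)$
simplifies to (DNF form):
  $r \vee \neg e$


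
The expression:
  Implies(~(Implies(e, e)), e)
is always true.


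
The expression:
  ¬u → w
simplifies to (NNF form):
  u ∨ w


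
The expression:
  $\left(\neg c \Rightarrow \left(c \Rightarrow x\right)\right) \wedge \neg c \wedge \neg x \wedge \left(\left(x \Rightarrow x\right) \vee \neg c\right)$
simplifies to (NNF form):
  $\neg c \wedge \neg x$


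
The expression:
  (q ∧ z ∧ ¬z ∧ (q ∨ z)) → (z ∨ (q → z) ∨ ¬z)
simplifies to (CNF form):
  True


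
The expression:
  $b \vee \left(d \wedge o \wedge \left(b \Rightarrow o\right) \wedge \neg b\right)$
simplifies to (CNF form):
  $\left(b \vee d\right) \wedge \left(b \vee o\right)$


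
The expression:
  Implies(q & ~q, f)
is always true.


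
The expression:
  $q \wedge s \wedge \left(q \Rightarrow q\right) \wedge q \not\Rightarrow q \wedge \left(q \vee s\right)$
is never true.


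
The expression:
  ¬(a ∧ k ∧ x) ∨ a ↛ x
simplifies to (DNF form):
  ¬a ∨ ¬k ∨ ¬x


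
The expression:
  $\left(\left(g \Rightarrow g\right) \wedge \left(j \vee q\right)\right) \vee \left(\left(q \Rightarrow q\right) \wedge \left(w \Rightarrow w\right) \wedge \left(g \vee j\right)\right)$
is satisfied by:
  {q: True, g: True, j: True}
  {q: True, g: True, j: False}
  {q: True, j: True, g: False}
  {q: True, j: False, g: False}
  {g: True, j: True, q: False}
  {g: True, j: False, q: False}
  {j: True, g: False, q: False}


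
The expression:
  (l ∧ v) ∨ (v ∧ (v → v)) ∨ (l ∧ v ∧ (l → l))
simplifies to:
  v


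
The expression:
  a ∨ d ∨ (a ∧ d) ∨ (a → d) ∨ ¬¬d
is always true.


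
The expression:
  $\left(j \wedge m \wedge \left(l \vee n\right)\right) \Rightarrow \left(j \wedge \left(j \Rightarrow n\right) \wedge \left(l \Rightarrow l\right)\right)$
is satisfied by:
  {n: True, l: False, m: False, j: False}
  {n: False, l: False, m: False, j: False}
  {j: True, n: True, l: False, m: False}
  {j: True, n: False, l: False, m: False}
  {n: True, m: True, j: False, l: False}
  {m: True, j: False, l: False, n: False}
  {j: True, m: True, n: True, l: False}
  {j: True, m: True, n: False, l: False}
  {n: True, l: True, j: False, m: False}
  {l: True, j: False, m: False, n: False}
  {n: True, j: True, l: True, m: False}
  {j: True, l: True, n: False, m: False}
  {n: True, m: True, l: True, j: False}
  {m: True, l: True, j: False, n: False}
  {j: True, m: True, l: True, n: True}


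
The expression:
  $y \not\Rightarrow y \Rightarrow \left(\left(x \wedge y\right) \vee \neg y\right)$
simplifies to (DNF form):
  $\text{True}$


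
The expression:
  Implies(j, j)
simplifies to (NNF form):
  True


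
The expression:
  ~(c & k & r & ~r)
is always true.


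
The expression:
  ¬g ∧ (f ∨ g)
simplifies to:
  f ∧ ¬g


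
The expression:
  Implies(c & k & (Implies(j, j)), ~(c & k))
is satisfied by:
  {k: False, c: False}
  {c: True, k: False}
  {k: True, c: False}


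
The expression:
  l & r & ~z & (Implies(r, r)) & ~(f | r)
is never true.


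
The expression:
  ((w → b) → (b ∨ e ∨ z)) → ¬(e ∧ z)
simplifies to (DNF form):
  ¬e ∨ ¬z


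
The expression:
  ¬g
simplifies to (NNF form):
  ¬g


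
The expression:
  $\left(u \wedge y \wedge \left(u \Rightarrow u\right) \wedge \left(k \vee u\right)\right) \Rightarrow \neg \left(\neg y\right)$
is always true.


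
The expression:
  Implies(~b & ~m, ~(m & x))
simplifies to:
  True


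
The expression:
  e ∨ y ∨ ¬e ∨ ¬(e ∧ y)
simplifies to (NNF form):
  True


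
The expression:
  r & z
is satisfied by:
  {r: True, z: True}


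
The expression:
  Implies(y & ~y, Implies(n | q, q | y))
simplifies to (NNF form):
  True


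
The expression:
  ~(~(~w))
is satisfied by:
  {w: False}


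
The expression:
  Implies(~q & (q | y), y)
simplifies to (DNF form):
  True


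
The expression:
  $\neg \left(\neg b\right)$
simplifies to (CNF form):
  $b$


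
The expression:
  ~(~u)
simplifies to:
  u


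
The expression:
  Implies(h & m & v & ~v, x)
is always true.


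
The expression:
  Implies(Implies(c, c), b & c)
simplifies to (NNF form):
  b & c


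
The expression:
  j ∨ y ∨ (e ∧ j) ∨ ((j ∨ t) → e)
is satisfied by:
  {y: True, e: True, j: True, t: False}
  {y: True, e: True, j: False, t: False}
  {y: True, j: True, e: False, t: False}
  {y: True, j: False, e: False, t: False}
  {e: True, j: True, y: False, t: False}
  {e: True, y: False, j: False, t: False}
  {e: False, j: True, y: False, t: False}
  {e: False, y: False, j: False, t: False}
  {y: True, t: True, e: True, j: True}
  {y: True, t: True, e: True, j: False}
  {y: True, t: True, j: True, e: False}
  {y: True, t: True, j: False, e: False}
  {t: True, e: True, j: True, y: False}
  {t: True, e: True, j: False, y: False}
  {t: True, j: True, e: False, y: False}


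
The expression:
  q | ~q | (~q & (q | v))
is always true.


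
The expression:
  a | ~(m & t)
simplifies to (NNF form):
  a | ~m | ~t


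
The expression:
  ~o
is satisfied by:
  {o: False}


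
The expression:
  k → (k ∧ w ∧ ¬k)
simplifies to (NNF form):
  ¬k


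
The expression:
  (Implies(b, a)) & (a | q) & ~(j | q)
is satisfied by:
  {a: True, q: False, j: False}


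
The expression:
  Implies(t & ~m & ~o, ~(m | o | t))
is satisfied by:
  {m: True, o: True, t: False}
  {m: True, o: False, t: False}
  {o: True, m: False, t: False}
  {m: False, o: False, t: False}
  {m: True, t: True, o: True}
  {m: True, t: True, o: False}
  {t: True, o: True, m: False}


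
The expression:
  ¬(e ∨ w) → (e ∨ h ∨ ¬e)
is always true.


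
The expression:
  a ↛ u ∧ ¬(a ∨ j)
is never true.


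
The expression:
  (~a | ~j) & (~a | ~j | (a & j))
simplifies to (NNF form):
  ~a | ~j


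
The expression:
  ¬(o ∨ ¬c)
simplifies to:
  c ∧ ¬o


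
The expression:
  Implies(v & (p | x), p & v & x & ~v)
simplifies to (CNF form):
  (~p | ~v) & (~v | ~x)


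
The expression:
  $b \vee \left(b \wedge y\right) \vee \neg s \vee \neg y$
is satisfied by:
  {b: True, s: False, y: False}
  {s: False, y: False, b: False}
  {b: True, y: True, s: False}
  {y: True, s: False, b: False}
  {b: True, s: True, y: False}
  {s: True, b: False, y: False}
  {b: True, y: True, s: True}


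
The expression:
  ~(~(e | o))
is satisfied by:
  {o: True, e: True}
  {o: True, e: False}
  {e: True, o: False}


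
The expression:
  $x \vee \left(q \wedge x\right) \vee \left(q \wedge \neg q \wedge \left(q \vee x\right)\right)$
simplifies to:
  $x$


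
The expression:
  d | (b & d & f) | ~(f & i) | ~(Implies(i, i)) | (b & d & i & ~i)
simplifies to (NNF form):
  d | ~f | ~i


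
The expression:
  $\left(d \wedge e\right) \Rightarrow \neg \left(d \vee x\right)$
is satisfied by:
  {e: False, d: False}
  {d: True, e: False}
  {e: True, d: False}


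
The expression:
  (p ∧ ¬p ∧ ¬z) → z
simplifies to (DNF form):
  True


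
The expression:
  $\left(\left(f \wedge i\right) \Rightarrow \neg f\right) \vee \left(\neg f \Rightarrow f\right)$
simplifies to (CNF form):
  $\text{True}$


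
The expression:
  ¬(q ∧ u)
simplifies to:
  ¬q ∨ ¬u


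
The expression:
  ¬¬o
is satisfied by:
  {o: True}


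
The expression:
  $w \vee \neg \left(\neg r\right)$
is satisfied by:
  {r: True, w: True}
  {r: True, w: False}
  {w: True, r: False}


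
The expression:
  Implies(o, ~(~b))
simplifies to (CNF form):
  b | ~o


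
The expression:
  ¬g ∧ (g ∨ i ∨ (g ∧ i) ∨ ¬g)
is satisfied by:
  {g: False}


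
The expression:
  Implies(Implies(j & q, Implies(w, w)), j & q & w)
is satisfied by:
  {j: True, w: True, q: True}


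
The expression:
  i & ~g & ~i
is never true.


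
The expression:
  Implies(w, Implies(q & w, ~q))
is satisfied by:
  {w: False, q: False}
  {q: True, w: False}
  {w: True, q: False}


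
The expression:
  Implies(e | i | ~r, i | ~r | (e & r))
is always true.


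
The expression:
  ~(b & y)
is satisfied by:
  {y: False, b: False}
  {b: True, y: False}
  {y: True, b: False}


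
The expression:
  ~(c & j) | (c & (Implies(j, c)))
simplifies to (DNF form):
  True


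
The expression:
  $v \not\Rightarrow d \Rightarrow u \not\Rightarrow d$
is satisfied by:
  {d: True, u: True, v: False}
  {d: True, v: False, u: False}
  {u: True, v: False, d: False}
  {u: False, v: False, d: False}
  {d: True, u: True, v: True}
  {d: True, v: True, u: False}
  {u: True, v: True, d: False}


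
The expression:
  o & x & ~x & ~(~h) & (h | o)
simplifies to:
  False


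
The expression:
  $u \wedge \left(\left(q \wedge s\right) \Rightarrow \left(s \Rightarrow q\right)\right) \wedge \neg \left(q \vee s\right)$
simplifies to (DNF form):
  $u \wedge \neg q \wedge \neg s$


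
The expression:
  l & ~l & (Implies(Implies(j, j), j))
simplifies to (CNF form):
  False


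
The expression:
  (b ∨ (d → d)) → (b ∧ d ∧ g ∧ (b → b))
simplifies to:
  b ∧ d ∧ g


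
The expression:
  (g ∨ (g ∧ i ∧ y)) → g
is always true.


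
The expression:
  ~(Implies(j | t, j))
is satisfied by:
  {t: True, j: False}


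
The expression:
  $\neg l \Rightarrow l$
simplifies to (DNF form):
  $l$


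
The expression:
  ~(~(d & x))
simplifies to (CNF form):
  d & x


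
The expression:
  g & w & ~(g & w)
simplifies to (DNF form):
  False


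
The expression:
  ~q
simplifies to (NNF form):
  ~q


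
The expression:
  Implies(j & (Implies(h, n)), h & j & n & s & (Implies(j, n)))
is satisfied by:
  {h: True, s: True, j: False, n: False}
  {h: True, s: False, j: False, n: False}
  {n: True, h: True, s: True, j: False}
  {n: True, h: True, s: False, j: False}
  {s: True, n: False, h: False, j: False}
  {s: False, n: False, h: False, j: False}
  {n: True, s: True, h: False, j: False}
  {n: True, s: False, h: False, j: False}
  {j: True, h: True, s: True, n: False}
  {j: True, h: True, s: False, n: False}
  {j: True, n: True, h: True, s: True}


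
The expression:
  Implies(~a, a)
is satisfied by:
  {a: True}


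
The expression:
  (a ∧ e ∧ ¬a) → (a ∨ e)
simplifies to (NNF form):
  True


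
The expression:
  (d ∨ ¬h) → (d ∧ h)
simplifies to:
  h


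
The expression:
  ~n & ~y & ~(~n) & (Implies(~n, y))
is never true.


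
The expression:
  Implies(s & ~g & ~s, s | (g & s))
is always true.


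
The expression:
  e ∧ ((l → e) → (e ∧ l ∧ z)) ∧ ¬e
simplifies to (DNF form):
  False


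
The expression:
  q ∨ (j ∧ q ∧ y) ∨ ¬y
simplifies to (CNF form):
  q ∨ ¬y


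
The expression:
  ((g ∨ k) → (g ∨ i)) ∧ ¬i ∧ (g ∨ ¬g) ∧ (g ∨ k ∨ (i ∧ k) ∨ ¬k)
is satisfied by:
  {g: True, i: False, k: False}
  {i: False, k: False, g: False}
  {g: True, k: True, i: False}


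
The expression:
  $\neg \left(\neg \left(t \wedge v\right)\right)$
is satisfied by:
  {t: True, v: True}


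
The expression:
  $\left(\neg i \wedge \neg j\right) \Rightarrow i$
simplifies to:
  $i \vee j$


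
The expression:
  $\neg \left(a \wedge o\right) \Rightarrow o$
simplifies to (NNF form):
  $o$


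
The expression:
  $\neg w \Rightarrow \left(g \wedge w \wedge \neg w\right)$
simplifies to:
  $w$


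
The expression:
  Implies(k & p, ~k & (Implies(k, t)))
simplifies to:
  ~k | ~p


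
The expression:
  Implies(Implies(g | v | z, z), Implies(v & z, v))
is always true.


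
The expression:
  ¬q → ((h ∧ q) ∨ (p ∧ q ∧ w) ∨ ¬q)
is always true.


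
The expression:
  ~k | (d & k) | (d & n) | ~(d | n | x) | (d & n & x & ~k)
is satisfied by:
  {d: True, n: False, k: False, x: False}
  {d: True, x: True, n: False, k: False}
  {d: True, n: True, k: False, x: False}
  {d: True, x: True, n: True, k: False}
  {x: False, n: False, k: False, d: False}
  {x: True, n: False, k: False, d: False}
  {n: True, x: False, k: False, d: False}
  {x: True, n: True, k: False, d: False}
  {k: True, d: True, x: False, n: False}
  {x: True, k: True, d: True, n: False}
  {k: True, d: True, n: True, x: False}
  {x: True, k: True, d: True, n: True}
  {k: True, d: False, n: False, x: False}


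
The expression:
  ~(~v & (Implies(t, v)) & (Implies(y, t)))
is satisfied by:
  {y: True, t: True, v: True}
  {y: True, t: True, v: False}
  {y: True, v: True, t: False}
  {y: True, v: False, t: False}
  {t: True, v: True, y: False}
  {t: True, v: False, y: False}
  {v: True, t: False, y: False}


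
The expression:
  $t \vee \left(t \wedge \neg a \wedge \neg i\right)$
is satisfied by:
  {t: True}


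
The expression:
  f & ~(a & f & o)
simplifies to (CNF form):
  f & (~a | ~o)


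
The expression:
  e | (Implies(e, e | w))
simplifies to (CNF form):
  True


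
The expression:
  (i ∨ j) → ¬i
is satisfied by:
  {i: False}


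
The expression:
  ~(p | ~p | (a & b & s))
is never true.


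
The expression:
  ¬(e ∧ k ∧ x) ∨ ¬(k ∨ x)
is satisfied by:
  {k: False, x: False, e: False}
  {e: True, k: False, x: False}
  {x: True, k: False, e: False}
  {e: True, x: True, k: False}
  {k: True, e: False, x: False}
  {e: True, k: True, x: False}
  {x: True, k: True, e: False}


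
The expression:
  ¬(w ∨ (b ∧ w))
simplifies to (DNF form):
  ¬w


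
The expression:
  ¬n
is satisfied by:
  {n: False}


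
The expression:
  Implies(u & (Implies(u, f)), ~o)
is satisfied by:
  {u: False, o: False, f: False}
  {f: True, u: False, o: False}
  {o: True, u: False, f: False}
  {f: True, o: True, u: False}
  {u: True, f: False, o: False}
  {f: True, u: True, o: False}
  {o: True, u: True, f: False}


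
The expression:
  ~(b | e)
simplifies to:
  ~b & ~e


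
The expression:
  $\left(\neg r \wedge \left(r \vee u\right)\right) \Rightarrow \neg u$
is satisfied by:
  {r: True, u: False}
  {u: False, r: False}
  {u: True, r: True}


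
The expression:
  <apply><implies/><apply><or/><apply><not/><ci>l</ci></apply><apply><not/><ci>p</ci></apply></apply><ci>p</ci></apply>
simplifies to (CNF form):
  <ci>p</ci>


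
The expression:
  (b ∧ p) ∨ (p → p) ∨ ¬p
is always true.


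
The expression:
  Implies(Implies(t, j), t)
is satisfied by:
  {t: True}


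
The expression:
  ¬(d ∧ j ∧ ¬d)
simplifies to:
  True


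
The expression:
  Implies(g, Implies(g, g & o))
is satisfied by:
  {o: True, g: False}
  {g: False, o: False}
  {g: True, o: True}


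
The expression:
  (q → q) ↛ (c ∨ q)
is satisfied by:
  {q: False, c: False}


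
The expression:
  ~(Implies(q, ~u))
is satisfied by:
  {u: True, q: True}


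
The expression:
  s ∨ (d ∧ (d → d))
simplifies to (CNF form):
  d ∨ s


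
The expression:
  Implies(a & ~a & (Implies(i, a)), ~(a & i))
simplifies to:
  True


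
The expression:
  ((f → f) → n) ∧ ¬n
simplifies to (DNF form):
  False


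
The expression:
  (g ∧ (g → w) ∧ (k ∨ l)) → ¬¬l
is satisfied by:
  {l: True, w: False, k: False, g: False}
  {l: False, w: False, k: False, g: False}
  {g: True, l: True, w: False, k: False}
  {g: True, l: False, w: False, k: False}
  {l: True, k: True, g: False, w: False}
  {k: True, g: False, w: False, l: False}
  {g: True, k: True, l: True, w: False}
  {g: True, k: True, l: False, w: False}
  {l: True, w: True, g: False, k: False}
  {w: True, g: False, k: False, l: False}
  {l: True, g: True, w: True, k: False}
  {g: True, w: True, l: False, k: False}
  {l: True, k: True, w: True, g: False}
  {k: True, w: True, g: False, l: False}
  {g: True, k: True, w: True, l: True}


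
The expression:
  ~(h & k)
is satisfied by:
  {h: False, k: False}
  {k: True, h: False}
  {h: True, k: False}


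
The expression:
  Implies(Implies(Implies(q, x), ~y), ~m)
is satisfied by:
  {y: True, x: True, q: False, m: False}
  {y: True, q: False, x: False, m: False}
  {y: True, x: True, q: True, m: False}
  {y: True, q: True, x: False, m: False}
  {x: True, y: False, q: False, m: False}
  {y: False, q: False, x: False, m: False}
  {x: True, q: True, y: False, m: False}
  {q: True, y: False, x: False, m: False}
  {m: True, x: True, y: True, q: False}
  {m: True, y: True, q: False, x: False}
  {m: True, x: True, y: True, q: True}


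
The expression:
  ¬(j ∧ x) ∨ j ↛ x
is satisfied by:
  {x: False, j: False}
  {j: True, x: False}
  {x: True, j: False}


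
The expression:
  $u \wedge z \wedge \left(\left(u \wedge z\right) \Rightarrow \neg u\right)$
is never true.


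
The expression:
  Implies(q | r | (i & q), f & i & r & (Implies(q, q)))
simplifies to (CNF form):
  (f | ~r) & (i | ~r) & (r | ~q)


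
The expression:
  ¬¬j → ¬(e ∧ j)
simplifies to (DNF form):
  ¬e ∨ ¬j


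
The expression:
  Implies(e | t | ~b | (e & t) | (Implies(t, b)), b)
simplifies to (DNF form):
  b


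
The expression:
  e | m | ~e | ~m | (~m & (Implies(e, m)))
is always true.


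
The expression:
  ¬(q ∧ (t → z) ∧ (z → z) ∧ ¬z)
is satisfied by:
  {t: True, z: True, q: False}
  {t: True, q: False, z: False}
  {z: True, q: False, t: False}
  {z: False, q: False, t: False}
  {t: True, z: True, q: True}
  {t: True, q: True, z: False}
  {z: True, q: True, t: False}


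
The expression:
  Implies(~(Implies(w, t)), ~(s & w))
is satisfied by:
  {t: True, s: False, w: False}
  {s: False, w: False, t: False}
  {w: True, t: True, s: False}
  {w: True, s: False, t: False}
  {t: True, s: True, w: False}
  {s: True, t: False, w: False}
  {w: True, s: True, t: True}
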